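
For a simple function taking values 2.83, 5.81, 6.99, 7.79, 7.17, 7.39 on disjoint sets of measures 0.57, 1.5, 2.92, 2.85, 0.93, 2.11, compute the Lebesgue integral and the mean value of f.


Step 1: Integral = sum(value_i * measure_i)
= 2.83*0.57 + 5.81*1.5 + 6.99*2.92 + 7.79*2.85 + 7.17*0.93 + 7.39*2.11
= 1.6131 + 8.715 + 20.4108 + 22.2015 + 6.6681 + 15.5929
= 75.2014
Step 2: Total measure of domain = 0.57 + 1.5 + 2.92 + 2.85 + 0.93 + 2.11 = 10.88
Step 3: Average value = 75.2014 / 10.88 = 6.911893


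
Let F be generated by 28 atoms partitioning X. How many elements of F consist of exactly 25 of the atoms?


Each element of F is a union of some subset of the 28 atoms.
Elements that are unions of exactly 25 atoms correspond to 25-element subsets of the 28 atoms.
Count = C(28, 25) = 28! / (25! * 3!) = 3276.


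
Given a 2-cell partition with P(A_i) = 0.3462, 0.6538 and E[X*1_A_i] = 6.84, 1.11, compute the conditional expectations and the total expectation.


For each cell A_i: E[X|A_i] = E[X*1_A_i] / P(A_i)
Step 1: E[X|A_1] = 6.84 / 0.3462 = 19.757366
Step 2: E[X|A_2] = 1.11 / 0.6538 = 1.697767
Verification: E[X] = sum E[X*1_A_i] = 6.84 + 1.11 = 7.95


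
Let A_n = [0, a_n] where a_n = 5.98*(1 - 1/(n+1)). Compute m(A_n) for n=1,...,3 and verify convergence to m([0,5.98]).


By continuity of measure from below: if A_n increases to A, then m(A_n) -> m(A).
Here A = [0, 5.98], so m(A) = 5.98
Step 1: a_1 = 5.98*(1 - 1/2) = 2.99, m(A_1) = 2.99
Step 2: a_2 = 5.98*(1 - 1/3) = 3.9867, m(A_2) = 3.9867
Step 3: a_3 = 5.98*(1 - 1/4) = 4.485, m(A_3) = 4.485
Limit: m(A_n) -> m([0,5.98]) = 5.98


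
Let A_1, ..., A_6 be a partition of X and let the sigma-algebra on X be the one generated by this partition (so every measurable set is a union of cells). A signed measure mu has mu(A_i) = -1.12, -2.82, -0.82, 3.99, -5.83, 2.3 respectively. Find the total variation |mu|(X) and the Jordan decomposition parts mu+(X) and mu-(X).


Step 1: Every measurable set is a union of atoms (the cells / points), so a Hahn decomposition is
  obtained by grouping atoms by sign: P = union of atoms with mu > 0, N = union of the remaining atoms.
  Atoms in P (indices): 4, 6;  atoms in N (indices): 1, 2, 3, 5
  Positive values: 3.99, 2.3
  Negative values: -1.12, -2.82, -0.82, -5.83
Step 2: mu+(X) = mu(P) = sum of positive atom values = 6.29
Step 3: mu-(X) = -mu(N) = sum of |negative atom values| = 10.59
Step 4: |mu|(X) = mu+(X) + mu-(X) = 6.29 + 10.59 = 16.88


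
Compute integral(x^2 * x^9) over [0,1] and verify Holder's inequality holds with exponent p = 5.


Step 1: Exact integral of f*g = integral(x^11, 0, 1) = 1/12
     = 0.083333
Step 2: Holder bound with p=5, q=1.25:
  ||f||_p = (integral x^10 dx)^(1/5) = (1/11)^(1/5) = 0.619044
  ||g||_q = (integral x^11.25 dx)^(1/1.25) = (1/12.25)^(1/1.25) = 0.134738
Step 3: Holder bound = ||f||_p * ||g||_q = 0.619044 * 0.134738 = 0.083409
Verification: 0.083333 <= 0.083409 (Holder holds)


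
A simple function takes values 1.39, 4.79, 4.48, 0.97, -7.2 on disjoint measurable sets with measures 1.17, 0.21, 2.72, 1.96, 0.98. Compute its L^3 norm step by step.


Step 1: Compute |f_i|^3 for each value:
  |1.39|^3 = 2.685619
  |4.79|^3 = 109.902239
  |4.48|^3 = 89.915392
  |0.97|^3 = 0.912673
  |-7.2|^3 = 373.248
Step 2: Multiply by measures and sum:
  2.685619 * 1.17 = 3.142174
  109.902239 * 0.21 = 23.07947
  89.915392 * 2.72 = 244.569866
  0.912673 * 1.96 = 1.788839
  373.248 * 0.98 = 365.78304
Sum = 3.142174 + 23.07947 + 244.569866 + 1.788839 + 365.78304 = 638.36339
Step 3: Take the p-th root:
||f||_3 = (638.36339)^(1/3) = 8.610387


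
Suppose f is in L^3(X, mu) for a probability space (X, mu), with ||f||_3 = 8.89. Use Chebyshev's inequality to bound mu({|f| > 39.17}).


Chebyshev/Markov inequality: mu(|f| > eps) <= (||f||_p / eps)^p
Step 1: ||f||_3 / eps = 8.89 / 39.17 = 0.226959
Step 2: Raise to power p = 3:
  (0.226959)^3 = 0.011691
Step 3: Therefore mu(|f| > 39.17) <= 0.011691


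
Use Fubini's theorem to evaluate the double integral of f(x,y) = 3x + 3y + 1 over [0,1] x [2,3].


By Fubini, integrate in x first, then y.
Step 1: Fix y, integrate over x in [0,1]:
  integral(3x + 3y + 1, x=0..1)
  = 3*(1^2 - 0^2)/2 + (3y + 1)*(1 - 0)
  = 1.5 + (3y + 1)*1
  = 1.5 + 3y + 1
  = 2.5 + 3y
Step 2: Integrate over y in [2,3]:
  integral(2.5 + 3y, y=2..3)
  = 2.5*1 + 3*(3^2 - 2^2)/2
  = 2.5 + 7.5
  = 10


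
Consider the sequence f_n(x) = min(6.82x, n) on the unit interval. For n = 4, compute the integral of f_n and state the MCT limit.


f(x) = 6.82x on [0,1]; f_n(x) = min(6.82x, n). At n = 4:
Step 1: f(x) reaches 4 at x = 4/6.82 = 0.58651
Step 2: integral(f_4) = integral(6.82x, 0, 0.58651) + integral(4, 0.58651, 1)
       = 6.82*0.58651^2/2 + 4*(1 - 0.58651)
       = 1.173021 + 1.653959
       = 2.826979
Step 3: As n -> infinity, f_n increases to f, so by MCT integral(f_n) -> integral(f) = 6.82/2 = 3.41.
Convergence: integral(f_4) = 2.826979 -> 3.41 as n -> infinity


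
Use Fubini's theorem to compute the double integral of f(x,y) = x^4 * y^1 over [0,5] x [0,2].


By Fubini's theorem, the double integral factors as a product of single integrals:
Step 1: integral_0^5 x^4 dx = [x^5/5] from 0 to 5
     = 5^5/5 = 625
Step 2: integral_0^2 y^1 dy = [y^2/2] from 0 to 2
     = 2^2/2 = 2
Step 3: Double integral = 625 * 2 = 1250


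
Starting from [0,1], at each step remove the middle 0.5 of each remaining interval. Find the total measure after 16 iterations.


Step 1: At each step, fraction remaining = 1 - 0.5 = 0.5
Step 2: After 16 steps, measure = (0.5)^16
Result = 1.525879e-05


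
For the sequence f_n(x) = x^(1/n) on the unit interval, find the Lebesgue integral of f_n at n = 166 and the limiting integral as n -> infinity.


At n = 166: f_166(x) = x^(1/166).
Step 1: integral(x^(1/166), 0, 1) = [x^(1/166+1) / (1/166+1)] from 0 to 1
     = 1 / (1/166 + 1) = 1 / ((166+1)/166) = 166/(166+1)
     = 166/167 = 0.994012
Step 2: As n -> infinity, f_n(x) = x^(1/n) -> 1 for x in (0,1], and f_n is increasing in n.
By MCT, lim_n integral(f_n) = integral(lim_n f_n) = integral(1, 0, 1) = 1.
Step 3: Verify convergence: 166/167 = 0.994012 -> 1


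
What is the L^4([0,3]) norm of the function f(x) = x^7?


Step 1: ||f||_4 = (integral_0^3 |x^7|^4 dx)^(1/4)
     = (integral_0^3 x^28 dx)^(1/4)
Step 2: integral_0^3 x^28 dx = [x^29/(29)] from 0 to 3 = 3^29/29
     = 68630377364883/29 = 2.366565e+12
Step 3: ||f||_4 = (2.366565e+12)^(1/4) = 1240.308149


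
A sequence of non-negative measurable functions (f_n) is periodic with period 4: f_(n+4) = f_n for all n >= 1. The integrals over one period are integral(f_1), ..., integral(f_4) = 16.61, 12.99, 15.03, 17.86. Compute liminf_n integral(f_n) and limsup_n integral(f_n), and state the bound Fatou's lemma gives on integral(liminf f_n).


The sequence (integral(f_n)) is periodic with period 4, repeating the values 16.61, 12.99, 15.03, 17.86 indefinitely.
Step 1: For a periodic sequence, every tail (a_m, a_(m+1), ...) contains all 4 period values infinitely often.
Step 2: Hence inf of every tail = min of the period values = min(16.61, 12.99, 15.03, 17.86) = 12.99.
        liminf_n integral(f_n) = sup over m of (inf of tail from m) = 12.99.
Step 3: Similarly sup of every tail = max of the period values = 17.86.
        limsup_n integral(f_n) = 17.86.
Step 4: Fatou's lemma: integral(liminf_n f_n) <= liminf_n integral(f_n) = 12.99.
        So the integral of the pointwise liminf is at most 12.99.


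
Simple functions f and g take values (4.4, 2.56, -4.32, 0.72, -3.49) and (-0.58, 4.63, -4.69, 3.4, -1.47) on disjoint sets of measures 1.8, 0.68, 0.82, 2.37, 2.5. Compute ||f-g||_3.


Step 1: Compute differences f_i - g_i:
  4.4 - -0.58 = 4.98
  2.56 - 4.63 = -2.07
  -4.32 - -4.69 = 0.37
  0.72 - 3.4 = -2.68
  -3.49 - -1.47 = -2.02
Step 2: Compute |diff|^3 * measure for each set:
  |4.98|^3 * 1.8 = 123.505992 * 1.8 = 222.310786
  |-2.07|^3 * 0.68 = 8.869743 * 0.68 = 6.031425
  |0.37|^3 * 0.82 = 0.050653 * 0.82 = 0.041535
  |-2.68|^3 * 2.37 = 19.248832 * 2.37 = 45.619732
  |-2.02|^3 * 2.5 = 8.242408 * 2.5 = 20.60602
Step 3: Sum = 294.609498
Step 4: ||f-g||_3 = (294.609498)^(1/3) = 6.653992


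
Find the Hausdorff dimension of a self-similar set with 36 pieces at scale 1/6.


For a self-similar set with N copies scaled by 1/r:
dim_H = log(N)/log(r) = log(36)/log(6)
= 3.583519/1.791759
= 2


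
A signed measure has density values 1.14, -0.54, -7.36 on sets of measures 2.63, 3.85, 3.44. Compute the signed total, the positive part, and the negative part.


Step 1: Compute signed measure on each set:
  Set 1: 1.14 * 2.63 = 2.9982
  Set 2: -0.54 * 3.85 = -2.079
  Set 3: -7.36 * 3.44 = -25.3184
Step 2: Total signed measure = (2.9982) + (-2.079) + (-25.3184)
     = -24.3992
Step 3: Positive part mu+(X) = sum of positive contributions = 2.9982
Step 4: Negative part mu-(X) = |sum of negative contributions| = 27.3974


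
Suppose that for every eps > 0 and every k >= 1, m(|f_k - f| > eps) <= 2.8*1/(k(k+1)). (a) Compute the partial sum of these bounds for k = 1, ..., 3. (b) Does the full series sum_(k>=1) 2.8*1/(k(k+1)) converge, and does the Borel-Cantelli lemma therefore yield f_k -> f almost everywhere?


Step 1: List the terms 2.8*1/(k(k+1)) for k = 1 to 3:
  k=1: 1.4
  k=2: 0.466667
  k=3: 0.233333
Step 2: Partial sum = 1.4 + 0.466667 + 0.233333
     = 2.1
Step 3: The full series sum_(k>=1) 2.8*1/(k(k+1)) converges (telescoping series sum 1/(k(k+1)) = 1; a constant multiple of a convergent series converges).
Step 4: Fix eps > 0. Since sum_k m(|f_k - f| > eps) < infinity, the Borel-Cantelli lemma gives
        m(limsup_k {|f_k - f| > eps}) = 0, i.e. for a.e. x, |f_k(x) - f(x)| <= eps for all large k.
        Applying this with eps = 1/j for j = 1, 2, ... and intersecting the countably many full-measure sets,
        for a.e. x we get limsup_k |f_k(x) - f(x)| <= 1/j for every j, hence f_k -> f almost everywhere.
Conclusion: series converges; Borel-Cantelli yields f_k -> f a.e.


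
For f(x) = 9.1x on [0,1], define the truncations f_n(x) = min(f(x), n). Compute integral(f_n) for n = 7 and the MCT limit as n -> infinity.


f(x) = 9.1x on [0,1]; f_n(x) = min(9.1x, n). At n = 7:
Step 1: f(x) reaches 7 at x = 7/9.1 = 0.769231
Step 2: integral(f_7) = integral(9.1x, 0, 0.769231) + integral(7, 0.769231, 1)
       = 9.1*0.769231^2/2 + 7*(1 - 0.769231)
       = 2.692308 + 1.615385
       = 4.307692
Step 3: As n -> infinity, f_n increases to f, so by MCT integral(f_n) -> integral(f) = 9.1/2 = 4.55.
Convergence: integral(f_7) = 4.307692 -> 4.55 as n -> infinity


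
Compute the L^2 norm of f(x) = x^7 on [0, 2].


Step 1: ||f||_2 = (integral_0^2 |x^7|^2 dx)^(1/2)
     = (integral_0^2 x^14 dx)^(1/2)
Step 2: integral_0^2 x^14 dx = [x^15/(15)] from 0 to 2 = 2^15/15
     = 32768/15 = 2184.533333
Step 3: ||f||_2 = (2184.533333)^(1/2) = 46.738992


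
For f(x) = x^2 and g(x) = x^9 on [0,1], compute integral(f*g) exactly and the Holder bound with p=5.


Step 1: Exact integral of f*g = integral(x^11, 0, 1) = 1/12
     = 0.083333
Step 2: Holder bound with p=5, q=1.25:
  ||f||_p = (integral x^10 dx)^(1/5) = (1/11)^(1/5) = 0.619044
  ||g||_q = (integral x^11.25 dx)^(1/1.25) = (1/12.25)^(1/1.25) = 0.134738
Step 3: Holder bound = ||f||_p * ||g||_q = 0.619044 * 0.134738 = 0.083409
Verification: 0.083333 <= 0.083409 (Holder holds)


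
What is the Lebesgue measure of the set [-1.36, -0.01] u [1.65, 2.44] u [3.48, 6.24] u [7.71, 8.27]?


For pairwise disjoint intervals, m(union) = sum of lengths.
= (-0.01 - -1.36) + (2.44 - 1.65) + (6.24 - 3.48) + (8.27 - 7.71)
= 1.35 + 0.79 + 2.76 + 0.56
= 5.46


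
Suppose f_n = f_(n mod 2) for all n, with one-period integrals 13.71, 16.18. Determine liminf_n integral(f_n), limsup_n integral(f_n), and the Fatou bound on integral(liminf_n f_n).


The sequence (integral(f_n)) is periodic with period 2, repeating the values 13.71, 16.18 indefinitely.
Step 1: For a periodic sequence, every tail (a_m, a_(m+1), ...) contains all 2 period values infinitely often.
Step 2: Hence inf of every tail = min of the period values = min(13.71, 16.18) = 13.71.
        liminf_n integral(f_n) = sup over m of (inf of tail from m) = 13.71.
Step 3: Similarly sup of every tail = max of the period values = 16.18.
        limsup_n integral(f_n) = 16.18.
Step 4: Fatou's lemma: integral(liminf_n f_n) <= liminf_n integral(f_n) = 13.71.
        So the integral of the pointwise liminf is at most 13.71.


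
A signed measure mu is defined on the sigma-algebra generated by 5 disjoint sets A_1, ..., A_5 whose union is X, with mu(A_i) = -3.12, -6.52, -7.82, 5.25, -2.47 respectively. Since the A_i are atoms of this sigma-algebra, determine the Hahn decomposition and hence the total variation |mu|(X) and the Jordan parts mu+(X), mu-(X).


Step 1: Every measurable set is a union of atoms (the cells / points), so a Hahn decomposition is
  obtained by grouping atoms by sign: P = union of atoms with mu > 0, N = union of the remaining atoms.
  Atoms in P (indices): 4;  atoms in N (indices): 1, 2, 3, 5
  Positive values: 5.25
  Negative values: -3.12, -6.52, -7.82, -2.47
Step 2: mu+(X) = mu(P) = sum of positive atom values = 5.25
Step 3: mu-(X) = -mu(N) = sum of |negative atom values| = 19.93
Step 4: |mu|(X) = mu+(X) + mu-(X) = 5.25 + 19.93 = 25.18


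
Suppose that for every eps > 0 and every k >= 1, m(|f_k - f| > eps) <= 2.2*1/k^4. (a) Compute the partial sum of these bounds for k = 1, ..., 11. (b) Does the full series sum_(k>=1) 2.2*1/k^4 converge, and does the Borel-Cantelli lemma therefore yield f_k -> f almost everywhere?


Step 1: List the terms 2.2*1/k^4 for k = 1 to 11:
  k=1: 2.2
  k=2: 0.1375
  k=3: 0.02716
  k=4: 0.008594
  k=5: 0.00352
  k=6: 0.001698
  k=7: 9.162849e-04
  k=8: 5.371094e-04
  k=9: 3.353147e-04
  k=10: 2.200000e-04
  k=11: 1.502630e-04
Step 2: Partial sum = 2.2 + 0.1375 + 0.02716 + 0.008594 + 0.00352 + 0.001698 + 9.162849e-04 + 5.371094e-04 + 3.353147e-04 + 2.200000e-04 + 1.502630e-04
     = 2.380631
Step 3: The full series sum_(k>=1) 2.2*1/k^4 converges (p-series with p = 4 > 1; a constant multiple of a convergent series converges).
Step 4: Fix eps > 0. Since sum_k m(|f_k - f| > eps) < infinity, the Borel-Cantelli lemma gives
        m(limsup_k {|f_k - f| > eps}) = 0, i.e. for a.e. x, |f_k(x) - f(x)| <= eps for all large k.
        Applying this with eps = 1/j for j = 1, 2, ... and intersecting the countably many full-measure sets,
        for a.e. x we get limsup_k |f_k(x) - f(x)| <= 1/j for every j, hence f_k -> f almost everywhere.
Conclusion: series converges; Borel-Cantelli yields f_k -> f a.e.


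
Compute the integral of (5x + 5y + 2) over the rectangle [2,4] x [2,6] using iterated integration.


By Fubini, integrate in x first, then y.
Step 1: Fix y, integrate over x in [2,4]:
  integral(5x + 5y + 2, x=2..4)
  = 5*(4^2 - 2^2)/2 + (5y + 2)*(4 - 2)
  = 30 + (5y + 2)*2
  = 30 + 10y + 4
  = 34 + 10y
Step 2: Integrate over y in [2,6]:
  integral(34 + 10y, y=2..6)
  = 34*4 + 10*(6^2 - 2^2)/2
  = 136 + 160
  = 296


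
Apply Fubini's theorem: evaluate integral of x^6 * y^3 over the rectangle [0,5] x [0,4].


By Fubini's theorem, the double integral factors as a product of single integrals:
Step 1: integral_0^5 x^6 dx = [x^7/7] from 0 to 5
     = 5^7/7 = 11160.714286
Step 2: integral_0^4 y^3 dy = [y^4/4] from 0 to 4
     = 4^4/4 = 64
Step 3: Double integral = 11160.714286 * 64 = 714285.714286


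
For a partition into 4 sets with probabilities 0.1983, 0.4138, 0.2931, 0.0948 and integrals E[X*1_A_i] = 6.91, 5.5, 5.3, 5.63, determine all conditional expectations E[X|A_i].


For each cell A_i: E[X|A_i] = E[X*1_A_i] / P(A_i)
Step 1: E[X|A_1] = 6.91 / 0.1983 = 34.846193
Step 2: E[X|A_2] = 5.5 / 0.4138 = 13.291445
Step 3: E[X|A_3] = 5.3 / 0.2931 = 18.082566
Step 4: E[X|A_4] = 5.63 / 0.0948 = 59.388186
Verification: E[X] = sum E[X*1_A_i] = 6.91 + 5.5 + 5.3 + 5.63 = 23.34


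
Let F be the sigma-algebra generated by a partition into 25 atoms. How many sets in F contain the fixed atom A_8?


Each element of F is a union of some subset S of the 25 atoms.
The element contains A_8 iff A_8 is in S.
So we count subsets S of {A_1,...,A_25} with A_8 in S: choose freely among the other 24 atoms.
Count = 2^(25-1) = 2^24 = 16777216.


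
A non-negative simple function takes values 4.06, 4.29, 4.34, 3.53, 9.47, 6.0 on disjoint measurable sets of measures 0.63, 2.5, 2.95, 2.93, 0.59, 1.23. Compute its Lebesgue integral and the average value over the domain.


Step 1: Integral = sum(value_i * measure_i)
= 4.06*0.63 + 4.29*2.5 + 4.34*2.95 + 3.53*2.93 + 9.47*0.59 + 6.0*1.23
= 2.5578 + 10.725 + 12.803 + 10.3429 + 5.5873 + 7.38
= 49.396
Step 2: Total measure of domain = 0.63 + 2.5 + 2.95 + 2.93 + 0.59 + 1.23 = 10.83
Step 3: Average value = 49.396 / 10.83 = 4.561034


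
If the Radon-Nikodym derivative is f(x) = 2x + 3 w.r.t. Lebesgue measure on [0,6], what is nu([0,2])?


nu(A) = integral_A (dnu/dmu) dmu = integral_0^2 (2x + 3) dx
Step 1: Antiderivative F(x) = (2/2)x^2 + 3x
Step 2: F(2) = (2/2)*2^2 + 3*2 = 4 + 6 = 10
Step 3: F(0) = (2/2)*0^2 + 3*0 = 0.0 + 0 = 0.0
Step 4: nu([0,2]) = F(2) - F(0) = 10 - 0.0 = 10


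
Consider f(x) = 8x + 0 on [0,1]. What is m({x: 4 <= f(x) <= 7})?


f^(-1)([4, 7]) = {x : 4 <= 8x + 0 <= 7}
Solving: (4 - 0)/8 <= x <= (7 - 0)/8
= [0.5, 0.875]
Intersecting with [0,1]: [0.5, 0.875]
Measure = 0.875 - 0.5 = 0.375


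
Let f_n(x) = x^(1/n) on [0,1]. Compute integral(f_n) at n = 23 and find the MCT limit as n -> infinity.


At n = 23: f_23(x) = x^(1/23).
Step 1: integral(x^(1/23), 0, 1) = [x^(1/23+1) / (1/23+1)] from 0 to 1
     = 1 / (1/23 + 1) = 1 / ((23+1)/23) = 23/(23+1)
     = 23/24 = 0.958333
Step 2: As n -> infinity, f_n(x) = x^(1/n) -> 1 for x in (0,1], and f_n is increasing in n.
By MCT, lim_n integral(f_n) = integral(lim_n f_n) = integral(1, 0, 1) = 1.
Step 3: Verify convergence: 23/24 = 0.958333 -> 1


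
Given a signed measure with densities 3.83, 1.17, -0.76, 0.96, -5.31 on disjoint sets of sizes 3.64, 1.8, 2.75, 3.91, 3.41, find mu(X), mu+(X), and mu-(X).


Step 1: Compute signed measure on each set:
  Set 1: 3.83 * 3.64 = 13.9412
  Set 2: 1.17 * 1.8 = 2.106
  Set 3: -0.76 * 2.75 = -2.09
  Set 4: 0.96 * 3.91 = 3.7536
  Set 5: -5.31 * 3.41 = -18.1071
Step 2: Total signed measure = (13.9412) + (2.106) + (-2.09) + (3.7536) + (-18.1071)
     = -0.3963
Step 3: Positive part mu+(X) = sum of positive contributions = 19.8008
Step 4: Negative part mu-(X) = |sum of negative contributions| = 20.1971


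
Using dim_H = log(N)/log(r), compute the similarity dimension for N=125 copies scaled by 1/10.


For a self-similar set with N copies scaled by 1/r:
dim_H = log(N)/log(r) = log(125)/log(10)
= 4.828314/2.302585
= 2.09691


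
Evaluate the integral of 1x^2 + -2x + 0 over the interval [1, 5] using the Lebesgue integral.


The Lebesgue integral of a Riemann-integrable function agrees with the Riemann integral.
Antiderivative F(x) = (1/3)x^3 + (-2/2)x^2 + 0x
F(5) = (1/3)*5^3 + (-2/2)*5^2 + 0*5
     = (1/3)*125 + (-2/2)*25 + 0*5
     = 41.666667 + -25 + 0
     = 16.666667
F(1) = -0.666667
Integral = F(5) - F(1) = 16.666667 - -0.666667 = 17.333333


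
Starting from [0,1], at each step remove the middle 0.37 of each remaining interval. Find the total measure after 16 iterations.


Step 1: At each step, fraction remaining = 1 - 0.37 = 0.63
Step 2: After 16 steps, measure = (0.63)^16
Result = 6.158129e-04


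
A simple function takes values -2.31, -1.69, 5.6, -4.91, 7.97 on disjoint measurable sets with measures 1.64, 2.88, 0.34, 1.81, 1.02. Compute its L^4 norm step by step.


Step 1: Compute |f_i|^4 for each value:
  |-2.31|^4 = 28.473963
  |-1.69|^4 = 8.157307
  |5.6|^4 = 983.4496
  |-4.91|^4 = 581.200486
  |7.97|^4 = 4034.904737
Step 2: Multiply by measures and sum:
  28.473963 * 1.64 = 46.6973
  8.157307 * 2.88 = 23.493045
  983.4496 * 0.34 = 334.372864
  581.200486 * 1.81 = 1051.972879
  4034.904737 * 1.02 = 4115.602832
Sum = 46.6973 + 23.493045 + 334.372864 + 1051.972879 + 4115.602832 = 5572.138919
Step 3: Take the p-th root:
||f||_4 = (5572.138919)^(1/4) = 8.639836


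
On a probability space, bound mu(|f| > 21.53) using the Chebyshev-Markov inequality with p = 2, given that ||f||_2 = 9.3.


Chebyshev/Markov inequality: mu(|f| > eps) <= (||f||_p / eps)^p
Step 1: ||f||_2 / eps = 9.3 / 21.53 = 0.431955
Step 2: Raise to power p = 2:
  (0.431955)^2 = 0.186585
Step 3: Therefore mu(|f| > 21.53) <= 0.186585


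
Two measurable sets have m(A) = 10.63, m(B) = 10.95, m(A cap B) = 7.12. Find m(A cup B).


By inclusion-exclusion: m(A u B) = m(A) + m(B) - m(A n B)
= 10.63 + 10.95 - 7.12
= 14.46


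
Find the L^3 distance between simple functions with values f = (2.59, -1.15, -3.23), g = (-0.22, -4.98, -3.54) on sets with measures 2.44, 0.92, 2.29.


Step 1: Compute differences f_i - g_i:
  2.59 - -0.22 = 2.81
  -1.15 - -4.98 = 3.83
  -3.23 - -3.54 = 0.31
Step 2: Compute |diff|^3 * measure for each set:
  |2.81|^3 * 2.44 = 22.188041 * 2.44 = 54.13882
  |3.83|^3 * 0.92 = 56.181887 * 0.92 = 51.687336
  |0.31|^3 * 2.29 = 0.029791 * 2.29 = 0.068221
Step 3: Sum = 105.894377
Step 4: ||f-g||_3 = (105.894377)^(1/3) = 4.731051


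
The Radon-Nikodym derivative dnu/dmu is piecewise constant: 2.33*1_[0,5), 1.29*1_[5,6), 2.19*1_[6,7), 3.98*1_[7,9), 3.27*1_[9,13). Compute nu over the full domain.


Integrate each piece of the Radon-Nikodym derivative:
Step 1: integral_0^5 2.33 dx = 2.33*(5-0) = 2.33*5 = 11.65
Step 2: integral_5^6 1.29 dx = 1.29*(6-5) = 1.29*1 = 1.29
Step 3: integral_6^7 2.19 dx = 2.19*(7-6) = 2.19*1 = 2.19
Step 4: integral_7^9 3.98 dx = 3.98*(9-7) = 3.98*2 = 7.96
Step 5: integral_9^13 3.27 dx = 3.27*(13-9) = 3.27*4 = 13.08
Total: 11.65 + 1.29 + 2.19 + 7.96 + 13.08 = 36.17


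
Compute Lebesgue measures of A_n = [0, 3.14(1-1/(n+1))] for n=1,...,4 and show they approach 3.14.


By continuity of measure from below: if A_n increases to A, then m(A_n) -> m(A).
Here A = [0, 3.14], so m(A) = 3.14
Step 1: a_1 = 3.14*(1 - 1/2) = 1.57, m(A_1) = 1.57
Step 2: a_2 = 3.14*(1 - 1/3) = 2.0933, m(A_2) = 2.0933
Step 3: a_3 = 3.14*(1 - 1/4) = 2.355, m(A_3) = 2.355
Step 4: a_4 = 3.14*(1 - 1/5) = 2.512, m(A_4) = 2.512
Limit: m(A_n) -> m([0,3.14]) = 3.14


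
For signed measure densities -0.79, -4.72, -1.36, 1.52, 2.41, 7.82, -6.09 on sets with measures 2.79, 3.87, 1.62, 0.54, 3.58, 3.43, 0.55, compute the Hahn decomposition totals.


Step 1: Compute signed measure on each set:
  Set 1: -0.79 * 2.79 = -2.2041
  Set 2: -4.72 * 3.87 = -18.2664
  Set 3: -1.36 * 1.62 = -2.2032
  Set 4: 1.52 * 0.54 = 0.8208
  Set 5: 2.41 * 3.58 = 8.6278
  Set 6: 7.82 * 3.43 = 26.8226
  Set 7: -6.09 * 0.55 = -3.3495
Step 2: Total signed measure = (-2.2041) + (-18.2664) + (-2.2032) + (0.8208) + (8.6278) + (26.8226) + (-3.3495)
     = 10.248
Step 3: Positive part mu+(X) = sum of positive contributions = 36.2712
Step 4: Negative part mu-(X) = |sum of negative contributions| = 26.0232


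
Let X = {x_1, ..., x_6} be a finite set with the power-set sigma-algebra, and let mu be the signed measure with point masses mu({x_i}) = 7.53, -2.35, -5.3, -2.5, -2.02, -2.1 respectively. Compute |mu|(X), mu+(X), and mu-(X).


Step 1: Every measurable set is a union of atoms (the cells / points), so a Hahn decomposition is
  obtained by grouping atoms by sign: P = union of atoms with mu > 0, N = union of the remaining atoms.
  Atoms in P (indices): 1;  atoms in N (indices): 2, 3, 4, 5, 6
  Positive values: 7.53
  Negative values: -2.35, -5.3, -2.5, -2.02, -2.1
Step 2: mu+(X) = mu(P) = sum of positive atom values = 7.53
Step 3: mu-(X) = -mu(N) = sum of |negative atom values| = 14.27
Step 4: |mu|(X) = mu+(X) + mu-(X) = 7.53 + 14.27 = 21.8


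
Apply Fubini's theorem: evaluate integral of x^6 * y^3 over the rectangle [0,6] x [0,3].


By Fubini's theorem, the double integral factors as a product of single integrals:
Step 1: integral_0^6 x^6 dx = [x^7/7] from 0 to 6
     = 6^7/7 = 39990.857143
Step 2: integral_0^3 y^3 dy = [y^4/4] from 0 to 3
     = 3^4/4 = 20.25
Step 3: Double integral = 39990.857143 * 20.25 = 809814.857143


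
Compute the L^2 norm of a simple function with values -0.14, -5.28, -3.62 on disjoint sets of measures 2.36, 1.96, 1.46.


Step 1: Compute |f_i|^2 for each value:
  |-0.14|^2 = 0.0196
  |-5.28|^2 = 27.8784
  |-3.62|^2 = 13.1044
Step 2: Multiply by measures and sum:
  0.0196 * 2.36 = 0.046256
  27.8784 * 1.96 = 54.641664
  13.1044 * 1.46 = 19.132424
Sum = 0.046256 + 54.641664 + 19.132424 = 73.820344
Step 3: Take the p-th root:
||f||_2 = (73.820344)^(1/2) = 8.591877


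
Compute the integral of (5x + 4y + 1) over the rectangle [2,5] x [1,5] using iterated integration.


By Fubini, integrate in x first, then y.
Step 1: Fix y, integrate over x in [2,5]:
  integral(5x + 4y + 1, x=2..5)
  = 5*(5^2 - 2^2)/2 + (4y + 1)*(5 - 2)
  = 52.5 + (4y + 1)*3
  = 52.5 + 12y + 3
  = 55.5 + 12y
Step 2: Integrate over y in [1,5]:
  integral(55.5 + 12y, y=1..5)
  = 55.5*4 + 12*(5^2 - 1^2)/2
  = 222 + 144
  = 366


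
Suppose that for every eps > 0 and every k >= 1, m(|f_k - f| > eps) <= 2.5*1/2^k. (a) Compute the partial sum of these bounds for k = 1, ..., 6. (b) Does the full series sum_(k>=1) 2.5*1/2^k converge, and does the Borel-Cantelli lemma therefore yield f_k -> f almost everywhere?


Step 1: List the terms 2.5*1/2^k for k = 1 to 6:
  k=1: 1.25
  k=2: 0.625
  k=3: 0.3125
  k=4: 0.15625
  k=5: 0.078125
  k=6: 0.039062
Step 2: Partial sum = 1.25 + 0.625 + 0.3125 + 0.15625 + 0.078125 + 0.039062
     = 2.460938
Step 3: The full series sum_(k>=1) 2.5*1/2^k converges (geometric series with ratio 1/2 < 1; a constant multiple of a convergent series converges).
Step 4: Fix eps > 0. Since sum_k m(|f_k - f| > eps) < infinity, the Borel-Cantelli lemma gives
        m(limsup_k {|f_k - f| > eps}) = 0, i.e. for a.e. x, |f_k(x) - f(x)| <= eps for all large k.
        Applying this with eps = 1/j for j = 1, 2, ... and intersecting the countably many full-measure sets,
        for a.e. x we get limsup_k |f_k(x) - f(x)| <= 1/j for every j, hence f_k -> f almost everywhere.
Conclusion: series converges; Borel-Cantelli yields f_k -> f a.e.


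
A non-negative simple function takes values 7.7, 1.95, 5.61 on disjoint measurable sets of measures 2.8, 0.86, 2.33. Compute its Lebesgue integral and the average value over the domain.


Step 1: Integral = sum(value_i * measure_i)
= 7.7*2.8 + 1.95*0.86 + 5.61*2.33
= 21.56 + 1.677 + 13.0713
= 36.3083
Step 2: Total measure of domain = 2.8 + 0.86 + 2.33 = 5.99
Step 3: Average value = 36.3083 / 5.99 = 6.061486


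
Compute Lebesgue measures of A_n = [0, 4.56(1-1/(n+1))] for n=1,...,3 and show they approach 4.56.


By continuity of measure from below: if A_n increases to A, then m(A_n) -> m(A).
Here A = [0, 4.56], so m(A) = 4.56
Step 1: a_1 = 4.56*(1 - 1/2) = 2.28, m(A_1) = 2.28
Step 2: a_2 = 4.56*(1 - 1/3) = 3.04, m(A_2) = 3.04
Step 3: a_3 = 4.56*(1 - 1/4) = 3.42, m(A_3) = 3.42
Limit: m(A_n) -> m([0,4.56]) = 4.56


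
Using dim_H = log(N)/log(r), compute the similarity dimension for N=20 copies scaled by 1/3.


For a self-similar set with N copies scaled by 1/r:
dim_H = log(N)/log(r) = log(20)/log(3)
= 2.995732/1.098612
= 2.726833


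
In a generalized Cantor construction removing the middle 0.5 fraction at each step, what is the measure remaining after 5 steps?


Step 1: At each step, fraction remaining = 1 - 0.5 = 0.5
Step 2: After 5 steps, measure = (0.5)^5
Step 3: Computing the power step by step:
  After step 1: 0.5
  After step 2: 0.25
  After step 3: 0.125
  After step 4: 0.0625
  After step 5: 0.03125
Result = 0.03125


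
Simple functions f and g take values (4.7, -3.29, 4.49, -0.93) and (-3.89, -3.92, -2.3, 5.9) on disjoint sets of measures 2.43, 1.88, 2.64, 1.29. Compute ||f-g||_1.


Step 1: Compute differences f_i - g_i:
  4.7 - -3.89 = 8.59
  -3.29 - -3.92 = 0.63
  4.49 - -2.3 = 6.79
  -0.93 - 5.9 = -6.83
Step 2: Compute |diff|^1 * measure for each set:
  |8.59|^1 * 2.43 = 8.59 * 2.43 = 20.8737
  |0.63|^1 * 1.88 = 0.63 * 1.88 = 1.1844
  |6.79|^1 * 2.64 = 6.79 * 2.64 = 17.9256
  |-6.83|^1 * 1.29 = 6.83 * 1.29 = 8.8107
Step 3: Sum = 48.7944
Step 4: ||f-g||_1 = (48.7944)^(1/1) = 48.7944


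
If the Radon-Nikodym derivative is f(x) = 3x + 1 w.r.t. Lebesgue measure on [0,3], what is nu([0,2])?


nu(A) = integral_A (dnu/dmu) dmu = integral_0^2 (3x + 1) dx
Step 1: Antiderivative F(x) = (3/2)x^2 + 1x
Step 2: F(2) = (3/2)*2^2 + 1*2 = 6 + 2 = 8
Step 3: F(0) = (3/2)*0^2 + 1*0 = 0.0 + 0 = 0.0
Step 4: nu([0,2]) = F(2) - F(0) = 8 - 0.0 = 8


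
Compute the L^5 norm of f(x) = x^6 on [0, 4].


Step 1: ||f||_5 = (integral_0^4 |x^6|^5 dx)^(1/5)
     = (integral_0^4 x^30 dx)^(1/5)
Step 2: integral_0^4 x^30 dx = [x^31/(31)] from 0 to 4 = 4^31/31
     = 4611686018427387904/31 = 1.487641e+17
Step 3: ||f||_5 = (1.487641e+17)^(1/5) = 2719.566028


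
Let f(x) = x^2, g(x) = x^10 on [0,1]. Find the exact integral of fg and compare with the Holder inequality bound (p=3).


Step 1: Exact integral of f*g = integral(x^12, 0, 1) = 1/13
     = 0.076923
Step 2: Holder bound with p=3, q=1.5:
  ||f||_p = (integral x^6 dx)^(1/3) = (1/7)^(1/3) = 0.522758
  ||g||_q = (integral x^15 dx)^(1/1.5) = (1/16)^(1/1.5) = 0.15749
Step 3: Holder bound = ||f||_p * ||g||_q = 0.522758 * 0.15749 = 0.082329
Verification: 0.076923 <= 0.082329 (Holder holds)


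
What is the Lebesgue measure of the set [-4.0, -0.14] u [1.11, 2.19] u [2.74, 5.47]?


For pairwise disjoint intervals, m(union) = sum of lengths.
= (-0.14 - -4.0) + (2.19 - 1.11) + (5.47 - 2.74)
= 3.86 + 1.08 + 2.73
= 7.67


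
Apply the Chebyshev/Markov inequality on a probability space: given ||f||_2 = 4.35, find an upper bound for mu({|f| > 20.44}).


Chebyshev/Markov inequality: mu(|f| > eps) <= (||f||_p / eps)^p
Step 1: ||f||_2 / eps = 4.35 / 20.44 = 0.212818
Step 2: Raise to power p = 2:
  (0.212818)^2 = 0.045292
Step 3: Therefore mu(|f| > 20.44) <= 0.045292


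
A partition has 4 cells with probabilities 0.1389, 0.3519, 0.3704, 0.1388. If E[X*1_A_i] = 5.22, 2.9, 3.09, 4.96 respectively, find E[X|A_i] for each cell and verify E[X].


For each cell A_i: E[X|A_i] = E[X*1_A_i] / P(A_i)
Step 1: E[X|A_1] = 5.22 / 0.1389 = 37.580994
Step 2: E[X|A_2] = 2.9 / 0.3519 = 8.240978
Step 3: E[X|A_3] = 3.09 / 0.3704 = 8.342333
Step 4: E[X|A_4] = 4.96 / 0.1388 = 35.73487
Verification: E[X] = sum E[X*1_A_i] = 5.22 + 2.9 + 3.09 + 4.96 = 16.17


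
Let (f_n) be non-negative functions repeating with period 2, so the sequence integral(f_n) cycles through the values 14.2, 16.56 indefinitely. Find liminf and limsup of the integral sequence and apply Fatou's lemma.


The sequence (integral(f_n)) is periodic with period 2, repeating the values 14.2, 16.56 indefinitely.
Step 1: For a periodic sequence, every tail (a_m, a_(m+1), ...) contains all 2 period values infinitely often.
Step 2: Hence inf of every tail = min of the period values = min(14.2, 16.56) = 14.2.
        liminf_n integral(f_n) = sup over m of (inf of tail from m) = 14.2.
Step 3: Similarly sup of every tail = max of the period values = 16.56.
        limsup_n integral(f_n) = 16.56.
Step 4: Fatou's lemma: integral(liminf_n f_n) <= liminf_n integral(f_n) = 14.2.
        So the integral of the pointwise liminf is at most 14.2.


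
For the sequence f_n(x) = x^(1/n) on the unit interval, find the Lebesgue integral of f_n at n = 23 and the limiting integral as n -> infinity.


At n = 23: f_23(x) = x^(1/23).
Step 1: integral(x^(1/23), 0, 1) = [x^(1/23+1) / (1/23+1)] from 0 to 1
     = 1 / (1/23 + 1) = 1 / ((23+1)/23) = 23/(23+1)
     = 23/24 = 0.958333
Step 2: As n -> infinity, f_n(x) = x^(1/n) -> 1 for x in (0,1], and f_n is increasing in n.
By MCT, lim_n integral(f_n) = integral(lim_n f_n) = integral(1, 0, 1) = 1.
Step 3: Verify convergence: 23/24 = 0.958333 -> 1


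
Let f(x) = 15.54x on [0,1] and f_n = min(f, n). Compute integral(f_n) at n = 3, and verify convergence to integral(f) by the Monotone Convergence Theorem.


f(x) = 15.54x on [0,1]; f_n(x) = min(15.54x, n). At n = 3:
Step 1: f(x) reaches 3 at x = 3/15.54 = 0.19305
Step 2: integral(f_3) = integral(15.54x, 0, 0.19305) + integral(3, 0.19305, 1)
       = 15.54*0.19305^2/2 + 3*(1 - 0.19305)
       = 0.289575 + 2.420849
       = 2.710425
Step 3: As n -> infinity, f_n increases to f, so by MCT integral(f_n) -> integral(f) = 15.54/2 = 7.77.
Convergence: integral(f_3) = 2.710425 -> 7.77 as n -> infinity


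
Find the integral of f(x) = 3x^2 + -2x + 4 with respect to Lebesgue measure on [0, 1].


The Lebesgue integral of a Riemann-integrable function agrees with the Riemann integral.
Antiderivative F(x) = (3/3)x^3 + (-2/2)x^2 + 4x
F(1) = (3/3)*1^3 + (-2/2)*1^2 + 4*1
     = (3/3)*1 + (-2/2)*1 + 4*1
     = 1 + -1 + 4
     = 4
F(0) = 0.0
Integral = F(1) - F(0) = 4 - 0.0 = 4


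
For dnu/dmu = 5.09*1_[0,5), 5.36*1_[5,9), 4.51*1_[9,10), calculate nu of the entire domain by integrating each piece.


Integrate each piece of the Radon-Nikodym derivative:
Step 1: integral_0^5 5.09 dx = 5.09*(5-0) = 5.09*5 = 25.45
Step 2: integral_5^9 5.36 dx = 5.36*(9-5) = 5.36*4 = 21.44
Step 3: integral_9^10 4.51 dx = 4.51*(10-9) = 4.51*1 = 4.51
Total: 25.45 + 21.44 + 4.51 = 51.4


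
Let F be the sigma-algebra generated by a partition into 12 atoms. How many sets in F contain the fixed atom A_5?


Each element of F is a union of some subset S of the 12 atoms.
The element contains A_5 iff A_5 is in S.
So we count subsets S of {A_1,...,A_12} with A_5 in S: choose freely among the other 11 atoms.
Count = 2^(12-1) = 2^11 = 2048.


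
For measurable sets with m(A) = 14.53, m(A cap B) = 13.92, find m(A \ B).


m(A \ B) = m(A) - m(A n B)
= 14.53 - 13.92
= 0.61


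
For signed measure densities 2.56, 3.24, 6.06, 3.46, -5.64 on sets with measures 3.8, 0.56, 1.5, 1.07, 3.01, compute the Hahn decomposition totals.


Step 1: Compute signed measure on each set:
  Set 1: 2.56 * 3.8 = 9.728
  Set 2: 3.24 * 0.56 = 1.8144
  Set 3: 6.06 * 1.5 = 9.09
  Set 4: 3.46 * 1.07 = 3.7022
  Set 5: -5.64 * 3.01 = -16.9764
Step 2: Total signed measure = (9.728) + (1.8144) + (9.09) + (3.7022) + (-16.9764)
     = 7.3582
Step 3: Positive part mu+(X) = sum of positive contributions = 24.3346
Step 4: Negative part mu-(X) = |sum of negative contributions| = 16.9764


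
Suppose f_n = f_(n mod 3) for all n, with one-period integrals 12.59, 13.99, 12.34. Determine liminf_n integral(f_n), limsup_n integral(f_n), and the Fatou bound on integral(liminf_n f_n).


The sequence (integral(f_n)) is periodic with period 3, repeating the values 12.59, 13.99, 12.34 indefinitely.
Step 1: For a periodic sequence, every tail (a_m, a_(m+1), ...) contains all 3 period values infinitely often.
Step 2: Hence inf of every tail = min of the period values = min(12.59, 13.99, 12.34) = 12.34.
        liminf_n integral(f_n) = sup over m of (inf of tail from m) = 12.34.
Step 3: Similarly sup of every tail = max of the period values = 13.99.
        limsup_n integral(f_n) = 13.99.
Step 4: Fatou's lemma: integral(liminf_n f_n) <= liminf_n integral(f_n) = 12.34.
        So the integral of the pointwise liminf is at most 12.34.


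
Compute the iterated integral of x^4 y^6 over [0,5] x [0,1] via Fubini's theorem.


By Fubini's theorem, the double integral factors as a product of single integrals:
Step 1: integral_0^5 x^4 dx = [x^5/5] from 0 to 5
     = 5^5/5 = 625
Step 2: integral_0^1 y^6 dy = [y^7/7] from 0 to 1
     = 1^7/7 = 0.142857
Step 3: Double integral = 625 * 0.142857 = 89.285714


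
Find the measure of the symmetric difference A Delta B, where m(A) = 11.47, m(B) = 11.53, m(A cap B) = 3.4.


m(A Delta B) = m(A) + m(B) - 2*m(A n B)
= 11.47 + 11.53 - 2*3.4
= 11.47 + 11.53 - 6.8
= 16.2


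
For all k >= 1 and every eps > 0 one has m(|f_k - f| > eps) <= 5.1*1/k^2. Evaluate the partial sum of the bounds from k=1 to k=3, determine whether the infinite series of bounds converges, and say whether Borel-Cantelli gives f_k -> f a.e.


Step 1: List the terms 5.1*1/k^2 for k = 1 to 3:
  k=1: 5.1
  k=2: 1.275
  k=3: 0.566667
Step 2: Partial sum = 5.1 + 1.275 + 0.566667
     = 6.941667
Step 3: The full series sum_(k>=1) 5.1*1/k^2 converges (p-series with p = 2 > 1; a constant multiple of a convergent series converges).
Step 4: Fix eps > 0. Since sum_k m(|f_k - f| > eps) < infinity, the Borel-Cantelli lemma gives
        m(limsup_k {|f_k - f| > eps}) = 0, i.e. for a.e. x, |f_k(x) - f(x)| <= eps for all large k.
        Applying this with eps = 1/j for j = 1, 2, ... and intersecting the countably many full-measure sets,
        for a.e. x we get limsup_k |f_k(x) - f(x)| <= 1/j for every j, hence f_k -> f almost everywhere.
Conclusion: series converges; Borel-Cantelli yields f_k -> f a.e.


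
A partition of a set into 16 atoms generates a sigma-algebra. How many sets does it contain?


Each element of the sigma-algebra is a union of some subset of the 16 atoms.
The number of such subsets is 2^16 = 65536.


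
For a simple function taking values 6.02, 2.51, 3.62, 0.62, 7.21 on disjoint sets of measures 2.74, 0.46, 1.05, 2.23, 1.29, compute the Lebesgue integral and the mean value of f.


Step 1: Integral = sum(value_i * measure_i)
= 6.02*2.74 + 2.51*0.46 + 3.62*1.05 + 0.62*2.23 + 7.21*1.29
= 16.4948 + 1.1546 + 3.801 + 1.3826 + 9.3009
= 32.1339
Step 2: Total measure of domain = 2.74 + 0.46 + 1.05 + 2.23 + 1.29 = 7.77
Step 3: Average value = 32.1339 / 7.77 = 4.135637


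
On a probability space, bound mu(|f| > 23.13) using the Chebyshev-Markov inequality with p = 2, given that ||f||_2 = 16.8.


Chebyshev/Markov inequality: mu(|f| > eps) <= (||f||_p / eps)^p
Step 1: ||f||_2 / eps = 16.8 / 23.13 = 0.726329
Step 2: Raise to power p = 2:
  (0.726329)^2 = 0.527554
Step 3: Therefore mu(|f| > 23.13) <= 0.527554


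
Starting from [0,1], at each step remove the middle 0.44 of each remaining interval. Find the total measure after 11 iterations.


Step 1: At each step, fraction remaining = 1 - 0.44 = 0.56
Step 2: After 11 steps, measure = (0.56)^11
Result = 0.001699


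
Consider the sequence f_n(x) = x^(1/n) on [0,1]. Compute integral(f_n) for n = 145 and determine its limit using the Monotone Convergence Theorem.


At n = 145: f_145(x) = x^(1/145).
Step 1: integral(x^(1/145), 0, 1) = [x^(1/145+1) / (1/145+1)] from 0 to 1
     = 1 / (1/145 + 1) = 1 / ((145+1)/145) = 145/(145+1)
     = 145/146 = 0.993151
Step 2: As n -> infinity, f_n(x) = x^(1/n) -> 1 for x in (0,1], and f_n is increasing in n.
By MCT, lim_n integral(f_n) = integral(lim_n f_n) = integral(1, 0, 1) = 1.
Step 3: Verify convergence: 145/146 = 0.993151 -> 1


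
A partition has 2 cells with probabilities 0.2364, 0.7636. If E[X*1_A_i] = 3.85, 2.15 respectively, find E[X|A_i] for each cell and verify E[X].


For each cell A_i: E[X|A_i] = E[X*1_A_i] / P(A_i)
Step 1: E[X|A_1] = 3.85 / 0.2364 = 16.285956
Step 2: E[X|A_2] = 2.15 / 0.7636 = 2.81561
Verification: E[X] = sum E[X*1_A_i] = 3.85 + 2.15 = 6


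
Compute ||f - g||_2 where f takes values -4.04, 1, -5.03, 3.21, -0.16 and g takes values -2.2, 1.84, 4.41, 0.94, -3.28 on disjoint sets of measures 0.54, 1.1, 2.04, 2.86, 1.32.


Step 1: Compute differences f_i - g_i:
  -4.04 - -2.2 = -1.84
  1 - 1.84 = -0.84
  -5.03 - 4.41 = -9.44
  3.21 - 0.94 = 2.27
  -0.16 - -3.28 = 3.12
Step 2: Compute |diff|^2 * measure for each set:
  |-1.84|^2 * 0.54 = 3.3856 * 0.54 = 1.828224
  |-0.84|^2 * 1.1 = 0.7056 * 1.1 = 0.77616
  |-9.44|^2 * 2.04 = 89.1136 * 2.04 = 181.791744
  |2.27|^2 * 2.86 = 5.1529 * 2.86 = 14.737294
  |3.12|^2 * 1.32 = 9.7344 * 1.32 = 12.849408
Step 3: Sum = 211.98283
Step 4: ||f-g||_2 = (211.98283)^(1/2) = 14.55963


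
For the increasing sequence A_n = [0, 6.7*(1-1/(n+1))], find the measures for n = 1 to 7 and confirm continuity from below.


By continuity of measure from below: if A_n increases to A, then m(A_n) -> m(A).
Here A = [0, 6.7], so m(A) = 6.7
Step 1: a_1 = 6.7*(1 - 1/2) = 3.35, m(A_1) = 3.35
Step 2: a_2 = 6.7*(1 - 1/3) = 4.4667, m(A_2) = 4.4667
Step 3: a_3 = 6.7*(1 - 1/4) = 5.025, m(A_3) = 5.025
Step 4: a_4 = 6.7*(1 - 1/5) = 5.36, m(A_4) = 5.36
Step 5: a_5 = 6.7*(1 - 1/6) = 5.5833, m(A_5) = 5.5833
Step 6: a_6 = 6.7*(1 - 1/7) = 5.7429, m(A_6) = 5.7429
Step 7: a_7 = 6.7*(1 - 1/8) = 5.8625, m(A_7) = 5.8625
Limit: m(A_n) -> m([0,6.7]) = 6.7
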